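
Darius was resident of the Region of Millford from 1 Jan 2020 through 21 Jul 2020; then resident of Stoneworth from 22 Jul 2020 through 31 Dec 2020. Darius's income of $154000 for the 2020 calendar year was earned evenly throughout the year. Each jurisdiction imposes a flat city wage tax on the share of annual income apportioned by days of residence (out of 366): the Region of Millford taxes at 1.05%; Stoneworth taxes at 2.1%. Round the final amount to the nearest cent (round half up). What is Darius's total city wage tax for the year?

$2337.14

The Region of Millford, 1 Jan – 21 Jul 2020: 203 days → $154000 × 1.05% × 203/366 = $896.8607
Stoneworth, 22 Jul – 31 Dec 2020: 163 days → $154000 × 2.1% × 163/366 = $1440.2787
Total = $2337.1393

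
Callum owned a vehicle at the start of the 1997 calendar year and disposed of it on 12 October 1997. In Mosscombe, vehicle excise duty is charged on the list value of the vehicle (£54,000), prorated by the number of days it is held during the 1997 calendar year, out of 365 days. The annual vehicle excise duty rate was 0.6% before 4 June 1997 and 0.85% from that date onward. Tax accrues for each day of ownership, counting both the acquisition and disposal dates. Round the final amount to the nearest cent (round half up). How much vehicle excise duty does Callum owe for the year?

1 January – 3 June 1997: 154 days at 0.6% → £54,000 × 0.6% × 154/365 = £136.7014
4 June – 12 October 1997: 131 days at 0.85% → £54,000 × 0.85% × 131/365 = £164.7370
Total = £301.4384

£301.44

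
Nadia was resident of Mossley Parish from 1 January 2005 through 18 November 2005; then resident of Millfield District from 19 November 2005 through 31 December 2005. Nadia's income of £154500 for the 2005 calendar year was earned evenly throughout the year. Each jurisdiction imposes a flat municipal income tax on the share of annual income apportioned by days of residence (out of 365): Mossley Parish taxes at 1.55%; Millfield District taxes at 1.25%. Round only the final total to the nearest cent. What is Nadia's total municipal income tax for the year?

£2340.15

Mossley Parish, 1 January – 18 November 2005: 322 days → £154500 × 1.55% × 322/365 = £2112.6288
Millfield District, 19 November – 31 December 2005: 43 days → £154500 × 1.25% × 43/365 = £227.5171
Total = £2340.1459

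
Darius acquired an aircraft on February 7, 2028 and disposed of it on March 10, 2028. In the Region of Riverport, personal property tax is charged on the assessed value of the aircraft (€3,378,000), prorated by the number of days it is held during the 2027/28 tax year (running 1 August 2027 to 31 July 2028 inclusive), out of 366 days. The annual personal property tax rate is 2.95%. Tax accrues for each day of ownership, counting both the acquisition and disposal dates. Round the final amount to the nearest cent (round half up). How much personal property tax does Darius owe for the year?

Days held (February 7 – March 10, 2028): 33 out of 366
Tax = €3,378,000 × 2.95% × 33/366 = €8,984.9262

€8,984.93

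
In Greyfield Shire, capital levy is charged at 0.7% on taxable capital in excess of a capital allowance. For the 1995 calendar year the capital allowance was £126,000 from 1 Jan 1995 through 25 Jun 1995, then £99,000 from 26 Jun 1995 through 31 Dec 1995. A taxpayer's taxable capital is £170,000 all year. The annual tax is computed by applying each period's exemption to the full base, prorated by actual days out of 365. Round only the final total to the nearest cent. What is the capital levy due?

1 Jan – 25 Jun 1995: 176 days, exemption £126,000 → (£170,000 − £126,000) × 0.7% × 176/365 = £148.5151
26 Jun – 31 Dec 1995: 189 days, exemption £99,000 → (£170,000 − £99,000) × 0.7% × 189/365 = £257.3507
Total = £405.8658

£405.87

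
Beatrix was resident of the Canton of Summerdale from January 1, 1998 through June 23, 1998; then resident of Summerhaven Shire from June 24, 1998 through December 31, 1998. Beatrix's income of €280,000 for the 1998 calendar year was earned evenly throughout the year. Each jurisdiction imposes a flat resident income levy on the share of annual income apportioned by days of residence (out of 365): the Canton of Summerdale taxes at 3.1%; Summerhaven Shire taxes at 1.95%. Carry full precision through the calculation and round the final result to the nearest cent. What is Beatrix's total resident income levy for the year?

The Canton of Summerdale, January 1 – June 23, 1998: 174 days → €280,000 × 3.1% × 174/365 = €4,137.8630
Summerhaven Shire, June 24 – December 31, 1998: 191 days → €280,000 × 1.95% × 191/365 = €2,857.1507
Total = €6,995.0137

€6,995.01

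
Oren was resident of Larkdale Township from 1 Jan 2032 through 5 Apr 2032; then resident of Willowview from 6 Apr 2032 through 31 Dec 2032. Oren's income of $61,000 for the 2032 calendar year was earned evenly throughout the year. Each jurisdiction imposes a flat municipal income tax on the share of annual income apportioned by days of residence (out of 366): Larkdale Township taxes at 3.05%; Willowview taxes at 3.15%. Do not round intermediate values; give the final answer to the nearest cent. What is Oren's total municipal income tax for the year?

Larkdale Township, 1 Jan – 5 Apr 2032: 96 days → $61,000 × 3.05% × 96/366 = $488.0000
Willowview, 6 Apr – 31 Dec 2032: 270 days → $61,000 × 3.15% × 270/366 = $1,417.5000
Total = $1,905.5000

$1,905.50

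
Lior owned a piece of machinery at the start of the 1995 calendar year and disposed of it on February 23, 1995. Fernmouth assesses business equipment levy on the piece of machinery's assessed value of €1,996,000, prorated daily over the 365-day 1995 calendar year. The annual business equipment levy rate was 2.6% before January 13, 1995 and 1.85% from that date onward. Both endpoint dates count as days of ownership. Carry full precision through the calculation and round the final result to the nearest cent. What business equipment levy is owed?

January 1 – January 12, 1995: 12 days at 2.6% → €1,996,000 × 2.6% × 12/365 = €1,706.1699
January 13 – February 23, 1995: 42 days at 1.85% → €1,996,000 × 1.85% × 42/365 = €4,249.0192
Total = €5,955.1890

€5,955.19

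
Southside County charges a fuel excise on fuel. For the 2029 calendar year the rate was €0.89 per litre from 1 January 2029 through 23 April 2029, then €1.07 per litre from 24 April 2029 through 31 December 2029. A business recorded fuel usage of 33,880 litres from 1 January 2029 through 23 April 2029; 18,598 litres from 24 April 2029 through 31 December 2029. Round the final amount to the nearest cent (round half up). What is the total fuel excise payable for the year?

€50,053.06

1 January – 23 April 2029: 33,880 litres at €0.89/litre → €30,153.20
24 April – 31 December 2029: 18,598 litres at €1.07/litre → €19,899.86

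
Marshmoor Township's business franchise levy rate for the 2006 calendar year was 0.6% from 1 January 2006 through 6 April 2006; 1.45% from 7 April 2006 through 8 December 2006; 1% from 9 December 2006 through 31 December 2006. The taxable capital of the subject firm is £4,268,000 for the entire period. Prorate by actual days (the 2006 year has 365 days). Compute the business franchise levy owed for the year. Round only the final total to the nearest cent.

1 January – 6 April 2006: 96 days at 0.6% → £4,268,000 × 0.6% × 96/365 = £6,735.2548
7 April – 8 December 2006: 246 days at 1.45% → £4,268,000 × 1.45% × 246/365 = £41,709.4685
9 December – 31 December 2006: 23 days at 1% → £4,268,000 × 1% × 23/365 = £2,689.4247
Total = £51,134.1479

£51,134.15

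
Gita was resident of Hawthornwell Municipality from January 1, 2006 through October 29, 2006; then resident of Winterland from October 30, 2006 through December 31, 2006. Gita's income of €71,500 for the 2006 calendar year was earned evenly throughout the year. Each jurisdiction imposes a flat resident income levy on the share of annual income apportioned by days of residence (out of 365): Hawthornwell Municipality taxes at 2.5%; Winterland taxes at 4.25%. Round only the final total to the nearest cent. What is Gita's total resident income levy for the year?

Hawthornwell Municipality, January 1 – October 29, 2006: 302 days → €71,500 × 2.5% × 302/365 = €1,478.9726
Winterland, October 30 – December 31, 2006: 63 days → €71,500 × 4.25% × 63/365 = €524.4966
Total = €2,003.4692

€2,003.47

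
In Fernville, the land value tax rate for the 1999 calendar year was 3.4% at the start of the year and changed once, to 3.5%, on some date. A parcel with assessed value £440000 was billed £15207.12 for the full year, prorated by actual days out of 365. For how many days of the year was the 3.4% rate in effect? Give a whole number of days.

Let d = days at the first rate; then 365 − d days at the second rate.
£440000 × [3.4%·d + 3.5%·(365−d)] / 365 = £15207.12
Solving gives d = 160, so the new rate took effect on June 10, 1999.

160 days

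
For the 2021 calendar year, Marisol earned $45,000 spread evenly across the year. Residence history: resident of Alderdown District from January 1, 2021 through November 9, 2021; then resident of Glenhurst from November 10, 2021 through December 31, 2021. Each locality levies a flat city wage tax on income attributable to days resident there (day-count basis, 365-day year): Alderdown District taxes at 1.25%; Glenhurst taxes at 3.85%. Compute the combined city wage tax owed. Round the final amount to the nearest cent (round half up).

$729.18

Alderdown District, January 1 – November 9, 2021: 313 days → $45,000 × 1.25% × 313/365 = $482.3630
Glenhurst, November 10 – December 31, 2021: 52 days → $45,000 × 3.85% × 52/365 = $246.8219
Total = $729.1849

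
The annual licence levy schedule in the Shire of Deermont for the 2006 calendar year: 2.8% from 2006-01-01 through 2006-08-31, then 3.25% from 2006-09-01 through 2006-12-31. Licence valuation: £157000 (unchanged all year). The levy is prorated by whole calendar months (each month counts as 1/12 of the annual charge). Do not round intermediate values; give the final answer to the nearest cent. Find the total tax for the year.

£4631.50

2006-01-01 to 2006-08-31: 8 months at 2.8% → £157000 × 2.8% × 8/12 = £2930.6667
2006-09-01 to 2006-12-31: 4 months at 3.25% → £157000 × 3.25% × 4/12 = £1700.8333
Total = £4631.5000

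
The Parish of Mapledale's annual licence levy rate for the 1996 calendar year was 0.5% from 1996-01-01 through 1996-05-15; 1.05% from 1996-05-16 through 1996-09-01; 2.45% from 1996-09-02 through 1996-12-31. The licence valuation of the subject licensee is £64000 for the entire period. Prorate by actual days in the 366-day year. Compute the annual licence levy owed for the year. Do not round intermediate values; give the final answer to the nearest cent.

£837.42

1996-01-01 to 1996-05-15: 136 days at 0.5% → £64000 × 0.5% × 136/366 = £118.9071
1996-05-16 to 1996-09-01: 109 days at 1.05% → £64000 × 1.05% × 109/366 = £200.1311
1996-09-02 to 1996-12-31: 121 days at 2.45% → £64000 × 2.45% × 121/366 = £518.3825
Total = £837.4208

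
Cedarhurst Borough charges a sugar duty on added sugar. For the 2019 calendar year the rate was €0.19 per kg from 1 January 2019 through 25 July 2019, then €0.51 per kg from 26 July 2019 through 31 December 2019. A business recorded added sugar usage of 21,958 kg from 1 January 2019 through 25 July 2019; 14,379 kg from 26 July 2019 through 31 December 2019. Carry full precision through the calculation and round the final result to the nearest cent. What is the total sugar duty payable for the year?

1 January – 25 July 2019: 21,958 kg at €0.19/kg → €4172.02
26 July – 31 December 2019: 14,379 kg at €0.51/kg → €7333.29

€11505.31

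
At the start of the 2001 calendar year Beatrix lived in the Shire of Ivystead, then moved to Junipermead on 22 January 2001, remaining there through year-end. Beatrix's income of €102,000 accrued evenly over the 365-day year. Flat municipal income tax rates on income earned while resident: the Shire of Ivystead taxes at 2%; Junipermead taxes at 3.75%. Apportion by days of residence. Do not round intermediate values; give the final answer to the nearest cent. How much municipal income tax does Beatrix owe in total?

The Shire of Ivystead, 1 January – 21 January 2001: 21 days → €102,000 × 2% × 21/365 = €117.3699
Junipermead, 22 January – 31 December 2001: 344 days → €102,000 × 3.75% × 344/365 = €3,604.9315
Total = €3,722.3014

€3,722.30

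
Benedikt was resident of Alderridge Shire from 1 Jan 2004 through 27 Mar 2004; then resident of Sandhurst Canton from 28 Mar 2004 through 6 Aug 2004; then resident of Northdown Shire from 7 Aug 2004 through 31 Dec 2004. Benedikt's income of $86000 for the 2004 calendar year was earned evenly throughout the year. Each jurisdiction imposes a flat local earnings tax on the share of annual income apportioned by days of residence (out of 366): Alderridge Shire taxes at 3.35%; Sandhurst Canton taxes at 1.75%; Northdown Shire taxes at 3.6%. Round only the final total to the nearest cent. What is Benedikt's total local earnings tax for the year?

Alderridge Shire, 1 Jan – 27 Mar 2004: 87 days → $86000 × 3.35% × 87/366 = $684.8279
Sandhurst Canton, 28 Mar – 6 Aug 2004: 132 days → $86000 × 1.75% × 132/366 = $542.7869
Northdown Shire, 7 Aug – 31 Dec 2004: 147 days → $86000 × 3.6% × 147/366 = $1243.4754
Total = $2471.0902

$2471.09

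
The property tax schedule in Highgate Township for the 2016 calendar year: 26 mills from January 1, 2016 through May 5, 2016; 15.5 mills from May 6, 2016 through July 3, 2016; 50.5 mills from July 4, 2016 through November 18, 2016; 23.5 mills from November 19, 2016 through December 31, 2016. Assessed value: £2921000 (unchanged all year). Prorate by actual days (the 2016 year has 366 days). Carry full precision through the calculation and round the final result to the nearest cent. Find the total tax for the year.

£97127.24

January 1 – May 5, 2016: 126 days at 26 mills → £2921000 × 2.6% × 126/366 = £26145.3443
May 6 – July 3, 2016: 59 days at 15.5 mills → £2921000 × 1.55% × 59/366 = £7298.5096
July 4 – November 18, 2016: 138 days at 50.5 mills → £2921000 × 5.05% × 138/366 = £55618.7131
November 19 – December 31, 2016: 43 days at 23.5 mills → £2921000 × 2.35% × 43/366 = £8064.6735
Total = £97127.2404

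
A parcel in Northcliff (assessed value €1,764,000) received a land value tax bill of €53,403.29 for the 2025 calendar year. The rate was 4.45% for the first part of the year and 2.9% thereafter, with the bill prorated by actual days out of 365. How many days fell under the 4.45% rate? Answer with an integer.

Let d = days at the first rate; then 365 − d days at the second rate.
€1,764,000 × [4.45%·d + 2.9%·(365−d)] / 365 = €53,403.29
Solving gives d = 30, so the new rate took effect on 31 Jan 2025.

30 days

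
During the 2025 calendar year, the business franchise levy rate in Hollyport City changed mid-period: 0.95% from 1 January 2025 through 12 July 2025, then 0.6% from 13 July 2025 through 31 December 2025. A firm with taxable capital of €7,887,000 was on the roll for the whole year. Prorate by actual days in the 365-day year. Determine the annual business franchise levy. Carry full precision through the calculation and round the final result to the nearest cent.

1 January – 12 July 2025: 193 days at 0.95% → €7,887,000 × 0.95% × 193/365 = €39,618.6699
13 July – 31 December 2025: 172 days at 0.6% → €7,887,000 × 0.6% × 172/365 = €22,299.6822
Total = €61,918.3521

€61,918.35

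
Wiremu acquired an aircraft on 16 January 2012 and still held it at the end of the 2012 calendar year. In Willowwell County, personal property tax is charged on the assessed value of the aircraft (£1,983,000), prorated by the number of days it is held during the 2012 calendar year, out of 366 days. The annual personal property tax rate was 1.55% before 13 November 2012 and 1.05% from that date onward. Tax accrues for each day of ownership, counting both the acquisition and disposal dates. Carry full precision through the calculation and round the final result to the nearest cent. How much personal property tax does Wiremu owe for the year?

16 January – 12 November 2012: 302 days at 1.55% → £1,983,000 × 1.55% × 302/366 = £25,361.8115
13 November – 31 December 2012: 49 days at 1.05% → £1,983,000 × 1.05% × 49/366 = £2,787.5779
Total = £28,149.3893

£28,149.39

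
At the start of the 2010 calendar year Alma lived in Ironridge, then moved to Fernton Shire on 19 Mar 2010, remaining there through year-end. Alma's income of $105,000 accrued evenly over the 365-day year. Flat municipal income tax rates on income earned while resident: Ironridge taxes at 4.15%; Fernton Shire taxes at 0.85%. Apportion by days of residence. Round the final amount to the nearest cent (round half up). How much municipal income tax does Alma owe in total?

$1,623.47

Ironridge, 1 Jan – 18 Mar 2010: 77 days → $105,000 × 4.15% × 77/365 = $919.2534
Fernton Shire, 19 Mar – 31 Dec 2010: 288 days → $105,000 × 0.85% × 288/365 = $704.2192
Total = $1,623.4726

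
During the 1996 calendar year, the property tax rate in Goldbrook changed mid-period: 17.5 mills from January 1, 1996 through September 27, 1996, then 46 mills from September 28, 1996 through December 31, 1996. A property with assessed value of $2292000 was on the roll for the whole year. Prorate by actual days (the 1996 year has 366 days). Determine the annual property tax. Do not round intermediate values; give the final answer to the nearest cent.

$57065.16

January 1 – September 27, 1996: 271 days at 17.5 mills → $2292000 × 1.75% × 271/366 = $29698.9344
September 28 – December 31, 1996: 95 days at 46 mills → $2292000 × 4.6% × 95/366 = $27366.2295
Total = $57065.1639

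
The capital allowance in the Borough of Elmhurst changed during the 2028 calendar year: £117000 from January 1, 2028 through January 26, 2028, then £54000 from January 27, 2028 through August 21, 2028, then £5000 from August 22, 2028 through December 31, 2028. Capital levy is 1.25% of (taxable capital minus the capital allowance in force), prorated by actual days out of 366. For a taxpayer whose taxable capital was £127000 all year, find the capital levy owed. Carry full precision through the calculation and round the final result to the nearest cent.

January 1 – January 26, 2028: 26 days, exemption £117000 → (£127000 − £117000) × 1.25% × 26/366 = £8.8798
January 27 – August 21, 2028: 208 days, exemption £54000 → (£127000 − £54000) × 1.25% × 208/366 = £518.5792
August 22 – December 31, 2028: 132 days, exemption £5000 → (£127000 − £5000) × 1.25% × 132/366 = £550.0000
Total = £1077.4590

£1077.46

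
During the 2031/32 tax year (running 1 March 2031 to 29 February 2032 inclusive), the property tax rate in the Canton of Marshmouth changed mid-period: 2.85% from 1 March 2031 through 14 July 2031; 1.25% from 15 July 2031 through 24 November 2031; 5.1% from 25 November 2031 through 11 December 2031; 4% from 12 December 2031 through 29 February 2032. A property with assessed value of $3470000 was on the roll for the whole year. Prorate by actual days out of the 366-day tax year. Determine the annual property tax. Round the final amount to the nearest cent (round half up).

$91068.54

1 March – 14 July 2031: 136 days at 2.85% → $3470000 × 2.85% × 136/366 = $36747.8689
15 July – 24 November 2031: 133 days at 1.25% → $3470000 × 1.25% × 133/366 = $15761.9536
25 November – 11 December 2031: 17 days at 5.1% → $3470000 × 5.1% × 17/366 = $8219.9180
12 December 2031 – 29 February 2032: 80 days at 4% → $3470000 × 4% × 80/366 = $30338.7978
Total = $91068.5383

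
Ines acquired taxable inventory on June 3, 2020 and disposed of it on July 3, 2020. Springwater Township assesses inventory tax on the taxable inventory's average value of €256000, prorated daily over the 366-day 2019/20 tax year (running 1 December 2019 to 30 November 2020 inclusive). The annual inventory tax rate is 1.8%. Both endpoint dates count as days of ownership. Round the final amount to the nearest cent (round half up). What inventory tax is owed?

€390.30

Days held (June 3 – July 3, 2020): 31 out of 366
Tax = €256000 × 1.8% × 31/366 = €390.2951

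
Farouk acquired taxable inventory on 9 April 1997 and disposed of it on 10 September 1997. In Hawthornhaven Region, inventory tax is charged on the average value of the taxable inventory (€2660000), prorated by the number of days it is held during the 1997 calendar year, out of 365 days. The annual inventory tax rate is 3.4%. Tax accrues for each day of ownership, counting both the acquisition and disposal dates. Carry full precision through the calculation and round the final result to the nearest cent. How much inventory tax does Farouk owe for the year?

Days held (9 April – 10 September 1997): 155 out of 365
Tax = €2660000 × 3.4% × 155/365 = €38406.0274

€38406.03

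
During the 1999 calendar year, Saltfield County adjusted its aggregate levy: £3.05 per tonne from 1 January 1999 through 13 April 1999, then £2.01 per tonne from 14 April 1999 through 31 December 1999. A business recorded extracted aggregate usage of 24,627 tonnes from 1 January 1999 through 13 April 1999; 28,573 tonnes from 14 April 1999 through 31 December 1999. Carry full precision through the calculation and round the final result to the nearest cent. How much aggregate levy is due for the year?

1 January – 13 April 1999: 24,627 tonnes at £3.05/tonne → £75112.35
14 April – 31 December 1999: 28,573 tonnes at £2.01/tonne → £57431.73

£132544.08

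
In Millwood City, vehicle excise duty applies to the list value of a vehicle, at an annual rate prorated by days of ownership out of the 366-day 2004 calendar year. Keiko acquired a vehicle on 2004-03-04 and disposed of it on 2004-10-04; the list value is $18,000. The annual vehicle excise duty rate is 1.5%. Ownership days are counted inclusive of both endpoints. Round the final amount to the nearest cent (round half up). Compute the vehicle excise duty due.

Days held (2004-03-04 to 2004-10-04): 215 out of 366
Tax = $18,000 × 1.5% × 215/366 = $158.6066

$158.61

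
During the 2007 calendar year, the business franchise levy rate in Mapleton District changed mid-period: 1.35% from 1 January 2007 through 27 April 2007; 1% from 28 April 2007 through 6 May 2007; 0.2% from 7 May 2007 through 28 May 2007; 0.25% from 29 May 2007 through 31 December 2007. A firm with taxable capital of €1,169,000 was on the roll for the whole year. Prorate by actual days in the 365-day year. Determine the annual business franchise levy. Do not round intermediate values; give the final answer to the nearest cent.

€7,225.38

1 January – 27 April 2007: 117 days at 1.35% → €1,169,000 × 1.35% × 117/365 = €5,058.7274
28 April – 6 May 2007: 9 days at 1% → €1,169,000 × 1% × 9/365 = €288.2466
7 May – 28 May 2007: 22 days at 0.2% → €1,169,000 × 0.2% × 22/365 = €140.9205
29 May – 31 December 2007: 217 days at 0.25% → €1,169,000 × 0.25% × 217/365 = €1,737.4863
Total = €7,225.3808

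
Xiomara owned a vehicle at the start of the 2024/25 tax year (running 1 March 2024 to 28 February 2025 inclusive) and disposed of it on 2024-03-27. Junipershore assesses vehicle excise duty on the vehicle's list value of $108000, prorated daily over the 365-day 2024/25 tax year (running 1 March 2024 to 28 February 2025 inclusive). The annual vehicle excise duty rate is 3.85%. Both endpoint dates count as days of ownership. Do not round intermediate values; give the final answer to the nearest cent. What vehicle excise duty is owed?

$307.58

Days held (2024-03-01 to 2024-03-27): 27 out of 365
Tax = $108000 × 3.85% × 27/365 = $307.5781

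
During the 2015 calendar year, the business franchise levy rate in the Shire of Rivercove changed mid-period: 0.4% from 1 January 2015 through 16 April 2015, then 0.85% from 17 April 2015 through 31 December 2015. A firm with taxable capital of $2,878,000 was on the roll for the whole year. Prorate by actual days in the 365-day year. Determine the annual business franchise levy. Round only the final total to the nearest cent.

1 January – 16 April 2015: 106 days at 0.4% → $2,878,000 × 0.4% × 106/365 = $3,343.2110
17 April – 31 December 2015: 259 days at 0.85% → $2,878,000 × 0.85% × 259/365 = $17,358.6767
Total = $20,701.8877

$20,701.89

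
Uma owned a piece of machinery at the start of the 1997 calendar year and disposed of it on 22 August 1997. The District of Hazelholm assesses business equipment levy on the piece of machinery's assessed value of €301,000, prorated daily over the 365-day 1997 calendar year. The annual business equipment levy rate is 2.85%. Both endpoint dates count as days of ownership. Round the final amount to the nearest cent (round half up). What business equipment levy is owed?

Days held (1 January – 22 August 1997): 234 out of 365
Tax = €301,000 × 2.85% × 234/365 = €5,499.6411

€5,499.64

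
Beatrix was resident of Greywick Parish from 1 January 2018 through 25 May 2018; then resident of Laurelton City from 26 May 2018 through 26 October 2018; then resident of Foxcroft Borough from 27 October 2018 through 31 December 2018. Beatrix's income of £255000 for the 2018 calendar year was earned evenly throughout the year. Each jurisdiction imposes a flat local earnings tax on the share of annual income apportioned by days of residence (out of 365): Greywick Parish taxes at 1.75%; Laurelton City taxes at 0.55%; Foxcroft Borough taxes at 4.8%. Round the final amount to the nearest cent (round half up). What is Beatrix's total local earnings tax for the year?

Greywick Parish, 1 January – 25 May 2018: 145 days → £255000 × 1.75% × 145/365 = £1772.7740
Laurelton City, 26 May – 26 October 2018: 154 days → £255000 × 0.55% × 154/365 = £591.7397
Foxcroft Borough, 27 October – 31 December 2018: 66 days → £255000 × 4.8% × 66/365 = £2213.2603
Total = £4577.7740

£4577.77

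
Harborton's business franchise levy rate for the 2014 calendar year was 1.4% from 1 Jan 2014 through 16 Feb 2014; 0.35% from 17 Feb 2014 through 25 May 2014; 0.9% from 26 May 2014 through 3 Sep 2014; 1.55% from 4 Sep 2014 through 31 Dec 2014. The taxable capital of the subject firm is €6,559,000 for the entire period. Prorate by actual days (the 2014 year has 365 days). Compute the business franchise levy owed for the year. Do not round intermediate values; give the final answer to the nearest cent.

€67,467.85

1 Jan – 16 Feb 2014: 47 days at 1.4% → €6,559,000 × 1.4% × 47/365 = €11,824.1699
17 Feb – 25 May 2014: 98 days at 0.35% → €6,559,000 × 0.35% × 98/365 = €6,163.6630
26 May – 3 Sep 2014: 101 days at 0.9% → €6,559,000 × 0.9% × 101/365 = €16,334.6055
4 Sep – 31 Dec 2014: 119 days at 1.55% → €6,559,000 × 1.55% × 119/365 = €33,145.4123
Total = €67,467.8507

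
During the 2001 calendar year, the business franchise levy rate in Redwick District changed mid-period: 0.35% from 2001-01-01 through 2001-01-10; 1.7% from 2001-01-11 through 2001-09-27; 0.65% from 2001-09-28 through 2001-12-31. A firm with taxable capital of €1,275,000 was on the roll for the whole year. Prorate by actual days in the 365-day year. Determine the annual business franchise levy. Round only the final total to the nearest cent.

2001-01-01 to 2001-01-10: 10 days at 0.35% → €1,275,000 × 0.35% × 10/365 = €122.2603
2001-01-11 to 2001-09-27: 260 days at 1.7% → €1,275,000 × 1.7% × 260/365 = €15,439.7260
2001-09-28 to 2001-12-31: 95 days at 0.65% → €1,275,000 × 0.65% × 95/365 = €2,157.0205
Total = €17,719.0068

€17,719.01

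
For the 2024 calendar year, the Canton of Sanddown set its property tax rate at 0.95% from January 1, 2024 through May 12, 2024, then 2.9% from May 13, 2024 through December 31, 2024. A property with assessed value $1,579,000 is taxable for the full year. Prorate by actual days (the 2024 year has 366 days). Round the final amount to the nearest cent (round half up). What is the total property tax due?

January 1 – May 12, 2024: 133 days at 0.95% → $1,579,000 × 0.95% × 133/366 = $5,451.0014
May 13 – December 31, 2024: 233 days at 2.9% → $1,579,000 × 2.9% × 233/366 = $29,151.1011
Total = $34,602.1025

$34,602.10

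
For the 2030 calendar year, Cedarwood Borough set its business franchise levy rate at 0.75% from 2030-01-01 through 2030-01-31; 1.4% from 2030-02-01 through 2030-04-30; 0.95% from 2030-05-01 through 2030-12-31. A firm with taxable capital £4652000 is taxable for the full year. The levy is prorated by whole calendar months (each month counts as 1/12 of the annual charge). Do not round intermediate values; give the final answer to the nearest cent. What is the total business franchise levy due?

2030-01-01 to 2030-01-31: 1 month at 0.75% → £4652000 × 0.75% × 1/12 = £2907.5000
2030-02-01 to 2030-04-30: 3 months at 1.4% → £4652000 × 1.4% × 3/12 = £16282.0000
2030-05-01 to 2030-12-31: 8 months at 0.95% → £4652000 × 0.95% × 8/12 = £29462.6667
Total = £48652.1667

£48652.17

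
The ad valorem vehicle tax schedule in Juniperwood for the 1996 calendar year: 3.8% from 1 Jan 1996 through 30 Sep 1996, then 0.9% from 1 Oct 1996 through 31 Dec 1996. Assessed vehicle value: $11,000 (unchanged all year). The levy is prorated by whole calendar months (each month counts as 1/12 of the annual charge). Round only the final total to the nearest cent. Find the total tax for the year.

1 Jan – 30 Sep 1996: 9 months at 3.8% → $11,000 × 3.8% × 9/12 = $313.5000
1 Oct – 31 Dec 1996: 3 months at 0.9% → $11,000 × 0.9% × 3/12 = $24.7500
Total = $338.2500

$338.25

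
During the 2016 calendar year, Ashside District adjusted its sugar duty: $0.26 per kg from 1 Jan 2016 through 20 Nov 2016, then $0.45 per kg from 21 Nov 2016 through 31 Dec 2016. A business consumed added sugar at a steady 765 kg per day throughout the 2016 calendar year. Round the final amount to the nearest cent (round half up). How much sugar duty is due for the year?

$78,756.75

1 Jan – 20 Nov 2016: 325 days × 765 kg/day = 248,625 kg at $0.26/kg → $64,642.50
21 Nov – 31 Dec 2016: 41 days × 765 kg/day = 31,365 kg at $0.45/kg → $14,114.25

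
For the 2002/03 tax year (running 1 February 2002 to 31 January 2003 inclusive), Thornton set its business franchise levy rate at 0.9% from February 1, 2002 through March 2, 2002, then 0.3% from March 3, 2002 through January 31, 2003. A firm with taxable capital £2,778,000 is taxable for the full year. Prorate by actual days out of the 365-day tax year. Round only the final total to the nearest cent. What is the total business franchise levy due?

£9,703.97

February 1 – March 2, 2002: 30 days at 0.9% → £2,778,000 × 0.9% × 30/365 = £2,054.9589
March 3, 2002 – January 31, 2003: 335 days at 0.3% → £2,778,000 × 0.3% × 335/365 = £7,649.0137
Total = £9,703.9726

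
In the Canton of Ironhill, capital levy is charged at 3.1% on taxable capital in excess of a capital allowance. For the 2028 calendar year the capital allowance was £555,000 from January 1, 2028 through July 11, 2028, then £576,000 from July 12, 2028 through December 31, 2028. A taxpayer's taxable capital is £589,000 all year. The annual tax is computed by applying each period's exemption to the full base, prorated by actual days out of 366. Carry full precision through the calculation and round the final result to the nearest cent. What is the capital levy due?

£746.29

January 1 – July 11, 2028: 193 days, exemption £555,000 → (£589,000 − £555,000) × 3.1% × 193/366 = £555.7978
July 12 – December 31, 2028: 173 days, exemption £576,000 → (£589,000 − £576,000) × 3.1% × 173/366 = £190.4891
Total = £746.2869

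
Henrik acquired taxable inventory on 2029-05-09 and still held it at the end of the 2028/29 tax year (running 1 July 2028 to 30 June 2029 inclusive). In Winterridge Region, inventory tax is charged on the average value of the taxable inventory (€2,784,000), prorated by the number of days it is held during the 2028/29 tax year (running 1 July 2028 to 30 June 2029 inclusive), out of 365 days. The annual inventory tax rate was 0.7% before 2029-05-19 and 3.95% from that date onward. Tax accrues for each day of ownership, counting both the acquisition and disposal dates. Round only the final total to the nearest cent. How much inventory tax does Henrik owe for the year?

€13,489.05

2029-05-09 to 2029-05-18: 10 days at 0.7% → €2,784,000 × 0.7% × 10/365 = €533.9178
2029-05-19 to 2029-06-30: 43 days at 3.95% → €2,784,000 × 3.95% × 43/365 = €12,955.1342
Total = €13,489.0521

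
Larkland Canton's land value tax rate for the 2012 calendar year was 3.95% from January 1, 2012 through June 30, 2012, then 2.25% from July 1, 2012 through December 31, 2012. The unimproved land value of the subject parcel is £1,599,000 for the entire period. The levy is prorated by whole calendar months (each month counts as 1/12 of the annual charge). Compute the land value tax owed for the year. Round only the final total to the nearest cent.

January 1 – June 30, 2012: 6 months at 3.95% → £1,599,000 × 3.95% × 6/12 = £31,580.2500
July 1 – December 31, 2012: 6 months at 2.25% → £1,599,000 × 2.25% × 6/12 = £17,988.7500
Total = £49,569.0000

£49,569.00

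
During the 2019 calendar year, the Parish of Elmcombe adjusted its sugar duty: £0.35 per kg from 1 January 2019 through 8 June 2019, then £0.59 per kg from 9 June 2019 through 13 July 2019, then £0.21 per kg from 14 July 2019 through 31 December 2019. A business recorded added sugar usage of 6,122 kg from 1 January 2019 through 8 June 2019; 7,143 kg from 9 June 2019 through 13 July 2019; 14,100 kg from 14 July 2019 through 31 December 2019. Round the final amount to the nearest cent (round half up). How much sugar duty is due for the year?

1 January – 8 June 2019: 6,122 kg at £0.35/kg → £2,142.70
9 June – 13 July 2019: 7,143 kg at £0.59/kg → £4,214.37
14 July – 31 December 2019: 14,100 kg at £0.21/kg → £2,961.00

£9,318.07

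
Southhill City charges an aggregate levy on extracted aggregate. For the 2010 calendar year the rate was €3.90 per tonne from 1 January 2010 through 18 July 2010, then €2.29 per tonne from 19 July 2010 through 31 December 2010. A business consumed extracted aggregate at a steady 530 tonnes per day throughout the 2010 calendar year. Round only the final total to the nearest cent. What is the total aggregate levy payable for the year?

1 January – 18 July 2010: 199 days × 530 tonnes/day = 105,470 tonnes at €3.90/tonne → €411,333.00
19 July – 31 December 2010: 166 days × 530 tonnes/day = 87,980 tonnes at €2.29/tonne → €201,474.20

€612,807.20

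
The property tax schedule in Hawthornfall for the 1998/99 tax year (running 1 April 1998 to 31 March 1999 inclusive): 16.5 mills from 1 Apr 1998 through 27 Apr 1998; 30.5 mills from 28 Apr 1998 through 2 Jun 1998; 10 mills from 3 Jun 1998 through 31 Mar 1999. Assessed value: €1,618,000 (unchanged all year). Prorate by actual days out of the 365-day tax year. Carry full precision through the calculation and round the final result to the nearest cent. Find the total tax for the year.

1 Apr – 27 Apr 1998: 27 days at 16.5 mills → €1,618,000 × 1.65% × 27/365 = €1,974.8466
28 Apr – 2 Jun 1998: 36 days at 30.5 mills → €1,618,000 × 3.05% × 36/365 = €4,867.2986
3 Jun 1998 – 31 Mar 1999: 302 days at 10 mills → €1,618,000 × 1% × 302/365 = €13,387.2877
Total = €20,229.4329

€20,229.43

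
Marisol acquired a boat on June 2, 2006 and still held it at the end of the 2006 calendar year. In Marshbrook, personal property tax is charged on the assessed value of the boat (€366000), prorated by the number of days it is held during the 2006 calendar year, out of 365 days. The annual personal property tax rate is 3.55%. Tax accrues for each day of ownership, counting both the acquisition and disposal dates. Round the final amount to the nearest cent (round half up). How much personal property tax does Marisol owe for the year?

€7582.22

Days held (June 2 – December 31, 2006): 213 out of 365
Tax = €366000 × 3.55% × 213/365 = €7582.2164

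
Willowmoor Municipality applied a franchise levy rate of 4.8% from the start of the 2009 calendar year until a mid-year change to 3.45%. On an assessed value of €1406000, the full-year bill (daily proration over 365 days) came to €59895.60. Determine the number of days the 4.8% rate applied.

219 days

Let d = days at the first rate; then 365 − d days at the second rate.
€1406000 × [4.8%·d + 3.45%·(365−d)] / 365 = €59895.60
Solving gives d = 219, so the new rate took effect on August 8, 2009.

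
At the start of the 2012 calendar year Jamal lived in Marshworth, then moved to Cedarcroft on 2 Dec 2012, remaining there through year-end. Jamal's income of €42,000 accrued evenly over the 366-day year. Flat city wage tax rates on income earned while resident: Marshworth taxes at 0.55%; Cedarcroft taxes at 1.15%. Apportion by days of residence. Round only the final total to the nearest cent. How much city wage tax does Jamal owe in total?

€251.66

Marshworth, 1 Jan – 1 Dec 2012: 336 days → €42,000 × 0.55% × 336/366 = €212.0656
Cedarcroft, 2 Dec – 31 Dec 2012: 30 days → €42,000 × 1.15% × 30/366 = €39.5902
Total = €251.6557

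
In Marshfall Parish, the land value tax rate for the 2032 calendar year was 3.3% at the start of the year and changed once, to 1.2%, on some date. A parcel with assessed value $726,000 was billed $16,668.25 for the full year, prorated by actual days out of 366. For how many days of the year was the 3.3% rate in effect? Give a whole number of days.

191 days

Let d = days at the first rate; then 366 − d days at the second rate.
$726,000 × [3.3%·d + 1.2%·(366−d)] / 366 = $16,668.25
Solving gives d = 191, so the new rate took effect on July 10, 2032.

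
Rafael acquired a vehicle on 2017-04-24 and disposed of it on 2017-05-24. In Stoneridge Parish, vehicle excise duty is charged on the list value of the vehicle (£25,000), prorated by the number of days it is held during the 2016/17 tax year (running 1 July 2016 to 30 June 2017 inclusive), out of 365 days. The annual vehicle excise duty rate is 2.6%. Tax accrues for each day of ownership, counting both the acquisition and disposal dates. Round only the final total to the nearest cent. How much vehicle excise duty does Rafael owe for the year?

£55.21

Days held (2017-04-24 to 2017-05-24): 31 out of 365
Tax = £25,000 × 2.6% × 31/365 = £55.2055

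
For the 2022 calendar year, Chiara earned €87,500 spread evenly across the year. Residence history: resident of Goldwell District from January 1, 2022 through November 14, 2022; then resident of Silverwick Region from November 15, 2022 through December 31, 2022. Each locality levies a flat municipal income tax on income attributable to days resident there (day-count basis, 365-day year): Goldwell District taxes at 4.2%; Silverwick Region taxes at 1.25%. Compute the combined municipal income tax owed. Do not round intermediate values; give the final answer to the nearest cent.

Goldwell District, January 1 – November 14, 2022: 318 days → €87,500 × 4.2% × 318/365 = €3,201.7808
Silverwick Region, November 15 – December 31, 2022: 47 days → €87,500 × 1.25% × 47/365 = €140.8390
Total = €3,342.6199

€3,342.62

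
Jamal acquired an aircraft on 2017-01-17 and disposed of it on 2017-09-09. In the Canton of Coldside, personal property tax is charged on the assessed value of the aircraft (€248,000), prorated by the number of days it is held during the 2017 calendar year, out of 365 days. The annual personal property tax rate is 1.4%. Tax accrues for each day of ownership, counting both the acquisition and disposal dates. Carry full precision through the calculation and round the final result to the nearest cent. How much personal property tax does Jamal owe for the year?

€2,244.91

Days held (2017-01-17 to 2017-09-09): 236 out of 365
Tax = €248,000 × 1.4% × 236/365 = €2,244.9096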